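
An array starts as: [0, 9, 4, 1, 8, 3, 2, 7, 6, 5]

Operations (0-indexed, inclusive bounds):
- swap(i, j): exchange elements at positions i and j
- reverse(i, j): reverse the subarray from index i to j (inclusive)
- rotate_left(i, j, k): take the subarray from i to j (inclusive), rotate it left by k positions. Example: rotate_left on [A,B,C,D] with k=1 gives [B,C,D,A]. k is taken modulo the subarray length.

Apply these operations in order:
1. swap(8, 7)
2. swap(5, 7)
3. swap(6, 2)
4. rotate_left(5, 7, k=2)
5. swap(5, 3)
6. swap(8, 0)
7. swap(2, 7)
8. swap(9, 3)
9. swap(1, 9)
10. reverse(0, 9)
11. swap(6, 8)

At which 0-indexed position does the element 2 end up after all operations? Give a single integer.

After 1 (swap(8, 7)): [0, 9, 4, 1, 8, 3, 2, 6, 7, 5]
After 2 (swap(5, 7)): [0, 9, 4, 1, 8, 6, 2, 3, 7, 5]
After 3 (swap(6, 2)): [0, 9, 2, 1, 8, 6, 4, 3, 7, 5]
After 4 (rotate_left(5, 7, k=2)): [0, 9, 2, 1, 8, 3, 6, 4, 7, 5]
After 5 (swap(5, 3)): [0, 9, 2, 3, 8, 1, 6, 4, 7, 5]
After 6 (swap(8, 0)): [7, 9, 2, 3, 8, 1, 6, 4, 0, 5]
After 7 (swap(2, 7)): [7, 9, 4, 3, 8, 1, 6, 2, 0, 5]
After 8 (swap(9, 3)): [7, 9, 4, 5, 8, 1, 6, 2, 0, 3]
After 9 (swap(1, 9)): [7, 3, 4, 5, 8, 1, 6, 2, 0, 9]
After 10 (reverse(0, 9)): [9, 0, 2, 6, 1, 8, 5, 4, 3, 7]
After 11 (swap(6, 8)): [9, 0, 2, 6, 1, 8, 3, 4, 5, 7]

Answer: 2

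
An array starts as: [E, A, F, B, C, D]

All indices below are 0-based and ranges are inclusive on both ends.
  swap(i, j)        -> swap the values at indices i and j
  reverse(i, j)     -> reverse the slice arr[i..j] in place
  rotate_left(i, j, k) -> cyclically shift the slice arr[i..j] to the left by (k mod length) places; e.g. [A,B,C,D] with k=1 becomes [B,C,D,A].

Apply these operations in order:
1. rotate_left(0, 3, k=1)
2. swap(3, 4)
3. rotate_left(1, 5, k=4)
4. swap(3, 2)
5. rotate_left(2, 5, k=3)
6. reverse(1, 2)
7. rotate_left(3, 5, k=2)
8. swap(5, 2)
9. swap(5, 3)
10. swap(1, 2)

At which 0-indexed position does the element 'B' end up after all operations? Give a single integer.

Answer: 4

Derivation:
After 1 (rotate_left(0, 3, k=1)): [A, F, B, E, C, D]
After 2 (swap(3, 4)): [A, F, B, C, E, D]
After 3 (rotate_left(1, 5, k=4)): [A, D, F, B, C, E]
After 4 (swap(3, 2)): [A, D, B, F, C, E]
After 5 (rotate_left(2, 5, k=3)): [A, D, E, B, F, C]
After 6 (reverse(1, 2)): [A, E, D, B, F, C]
After 7 (rotate_left(3, 5, k=2)): [A, E, D, C, B, F]
After 8 (swap(5, 2)): [A, E, F, C, B, D]
After 9 (swap(5, 3)): [A, E, F, D, B, C]
After 10 (swap(1, 2)): [A, F, E, D, B, C]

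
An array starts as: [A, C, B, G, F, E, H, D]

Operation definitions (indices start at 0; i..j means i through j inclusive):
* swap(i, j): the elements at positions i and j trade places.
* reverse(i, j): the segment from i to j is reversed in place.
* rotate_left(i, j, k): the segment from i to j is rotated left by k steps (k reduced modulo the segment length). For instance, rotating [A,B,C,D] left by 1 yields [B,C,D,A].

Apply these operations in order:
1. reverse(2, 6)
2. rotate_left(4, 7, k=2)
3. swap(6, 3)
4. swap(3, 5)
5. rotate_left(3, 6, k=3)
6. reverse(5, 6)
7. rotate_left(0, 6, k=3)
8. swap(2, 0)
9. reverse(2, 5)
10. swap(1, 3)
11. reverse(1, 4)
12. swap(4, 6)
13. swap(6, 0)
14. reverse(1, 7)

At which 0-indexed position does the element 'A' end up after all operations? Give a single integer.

Answer: 0

Derivation:
After 1 (reverse(2, 6)): [A, C, H, E, F, G, B, D]
After 2 (rotate_left(4, 7, k=2)): [A, C, H, E, B, D, F, G]
After 3 (swap(6, 3)): [A, C, H, F, B, D, E, G]
After 4 (swap(3, 5)): [A, C, H, D, B, F, E, G]
After 5 (rotate_left(3, 6, k=3)): [A, C, H, E, D, B, F, G]
After 6 (reverse(5, 6)): [A, C, H, E, D, F, B, G]
After 7 (rotate_left(0, 6, k=3)): [E, D, F, B, A, C, H, G]
After 8 (swap(2, 0)): [F, D, E, B, A, C, H, G]
After 9 (reverse(2, 5)): [F, D, C, A, B, E, H, G]
After 10 (swap(1, 3)): [F, A, C, D, B, E, H, G]
After 11 (reverse(1, 4)): [F, B, D, C, A, E, H, G]
After 12 (swap(4, 6)): [F, B, D, C, H, E, A, G]
After 13 (swap(6, 0)): [A, B, D, C, H, E, F, G]
After 14 (reverse(1, 7)): [A, G, F, E, H, C, D, B]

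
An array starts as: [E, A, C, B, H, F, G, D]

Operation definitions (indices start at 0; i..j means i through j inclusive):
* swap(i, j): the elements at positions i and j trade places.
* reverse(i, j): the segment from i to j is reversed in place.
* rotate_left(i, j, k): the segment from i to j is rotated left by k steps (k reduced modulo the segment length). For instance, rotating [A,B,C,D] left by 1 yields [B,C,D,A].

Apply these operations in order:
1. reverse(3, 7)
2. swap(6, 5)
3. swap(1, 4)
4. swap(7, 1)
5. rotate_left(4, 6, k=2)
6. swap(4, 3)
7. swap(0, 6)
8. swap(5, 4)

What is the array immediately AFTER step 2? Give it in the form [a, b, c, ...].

After 1 (reverse(3, 7)): [E, A, C, D, G, F, H, B]
After 2 (swap(6, 5)): [E, A, C, D, G, H, F, B]

Answer: [E, A, C, D, G, H, F, B]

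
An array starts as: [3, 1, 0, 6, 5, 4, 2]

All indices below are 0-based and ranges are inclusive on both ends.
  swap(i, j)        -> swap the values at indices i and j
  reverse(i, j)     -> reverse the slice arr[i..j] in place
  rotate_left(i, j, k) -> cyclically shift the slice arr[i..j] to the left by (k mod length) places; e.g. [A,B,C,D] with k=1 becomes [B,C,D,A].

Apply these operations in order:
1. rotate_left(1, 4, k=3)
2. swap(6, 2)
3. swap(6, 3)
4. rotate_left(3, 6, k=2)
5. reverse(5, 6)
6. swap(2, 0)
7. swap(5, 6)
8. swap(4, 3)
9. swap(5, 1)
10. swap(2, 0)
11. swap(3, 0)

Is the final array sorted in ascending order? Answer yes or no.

Answer: yes

Derivation:
After 1 (rotate_left(1, 4, k=3)): [3, 5, 1, 0, 6, 4, 2]
After 2 (swap(6, 2)): [3, 5, 2, 0, 6, 4, 1]
After 3 (swap(6, 3)): [3, 5, 2, 1, 6, 4, 0]
After 4 (rotate_left(3, 6, k=2)): [3, 5, 2, 4, 0, 1, 6]
After 5 (reverse(5, 6)): [3, 5, 2, 4, 0, 6, 1]
After 6 (swap(2, 0)): [2, 5, 3, 4, 0, 6, 1]
After 7 (swap(5, 6)): [2, 5, 3, 4, 0, 1, 6]
After 8 (swap(4, 3)): [2, 5, 3, 0, 4, 1, 6]
After 9 (swap(5, 1)): [2, 1, 3, 0, 4, 5, 6]
After 10 (swap(2, 0)): [3, 1, 2, 0, 4, 5, 6]
After 11 (swap(3, 0)): [0, 1, 2, 3, 4, 5, 6]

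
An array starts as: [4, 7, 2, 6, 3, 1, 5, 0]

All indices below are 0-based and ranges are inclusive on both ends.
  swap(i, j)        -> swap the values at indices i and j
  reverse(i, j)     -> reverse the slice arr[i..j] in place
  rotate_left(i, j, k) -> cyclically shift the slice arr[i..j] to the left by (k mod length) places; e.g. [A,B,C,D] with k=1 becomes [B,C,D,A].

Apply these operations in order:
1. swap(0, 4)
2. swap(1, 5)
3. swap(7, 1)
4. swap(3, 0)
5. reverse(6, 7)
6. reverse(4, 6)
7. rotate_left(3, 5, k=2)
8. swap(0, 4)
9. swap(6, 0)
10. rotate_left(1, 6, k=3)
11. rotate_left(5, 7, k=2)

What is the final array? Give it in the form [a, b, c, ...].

Answer: [4, 6, 1, 3, 0, 5, 2, 7]

Derivation:
After 1 (swap(0, 4)): [3, 7, 2, 6, 4, 1, 5, 0]
After 2 (swap(1, 5)): [3, 1, 2, 6, 4, 7, 5, 0]
After 3 (swap(7, 1)): [3, 0, 2, 6, 4, 7, 5, 1]
After 4 (swap(3, 0)): [6, 0, 2, 3, 4, 7, 5, 1]
After 5 (reverse(6, 7)): [6, 0, 2, 3, 4, 7, 1, 5]
After 6 (reverse(4, 6)): [6, 0, 2, 3, 1, 7, 4, 5]
After 7 (rotate_left(3, 5, k=2)): [6, 0, 2, 7, 3, 1, 4, 5]
After 8 (swap(0, 4)): [3, 0, 2, 7, 6, 1, 4, 5]
After 9 (swap(6, 0)): [4, 0, 2, 7, 6, 1, 3, 5]
After 10 (rotate_left(1, 6, k=3)): [4, 6, 1, 3, 0, 2, 7, 5]
After 11 (rotate_left(5, 7, k=2)): [4, 6, 1, 3, 0, 5, 2, 7]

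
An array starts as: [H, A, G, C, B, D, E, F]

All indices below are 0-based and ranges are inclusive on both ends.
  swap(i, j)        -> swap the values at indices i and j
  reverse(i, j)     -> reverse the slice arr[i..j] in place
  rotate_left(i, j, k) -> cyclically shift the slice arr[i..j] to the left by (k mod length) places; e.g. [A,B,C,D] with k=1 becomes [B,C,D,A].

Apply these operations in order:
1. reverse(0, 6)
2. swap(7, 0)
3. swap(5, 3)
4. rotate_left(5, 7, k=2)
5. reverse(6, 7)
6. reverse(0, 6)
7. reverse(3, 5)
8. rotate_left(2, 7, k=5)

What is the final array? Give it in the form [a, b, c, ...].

After 1 (reverse(0, 6)): [E, D, B, C, G, A, H, F]
After 2 (swap(7, 0)): [F, D, B, C, G, A, H, E]
After 3 (swap(5, 3)): [F, D, B, A, G, C, H, E]
After 4 (rotate_left(5, 7, k=2)): [F, D, B, A, G, E, C, H]
After 5 (reverse(6, 7)): [F, D, B, A, G, E, H, C]
After 6 (reverse(0, 6)): [H, E, G, A, B, D, F, C]
After 7 (reverse(3, 5)): [H, E, G, D, B, A, F, C]
After 8 (rotate_left(2, 7, k=5)): [H, E, C, G, D, B, A, F]

Answer: [H, E, C, G, D, B, A, F]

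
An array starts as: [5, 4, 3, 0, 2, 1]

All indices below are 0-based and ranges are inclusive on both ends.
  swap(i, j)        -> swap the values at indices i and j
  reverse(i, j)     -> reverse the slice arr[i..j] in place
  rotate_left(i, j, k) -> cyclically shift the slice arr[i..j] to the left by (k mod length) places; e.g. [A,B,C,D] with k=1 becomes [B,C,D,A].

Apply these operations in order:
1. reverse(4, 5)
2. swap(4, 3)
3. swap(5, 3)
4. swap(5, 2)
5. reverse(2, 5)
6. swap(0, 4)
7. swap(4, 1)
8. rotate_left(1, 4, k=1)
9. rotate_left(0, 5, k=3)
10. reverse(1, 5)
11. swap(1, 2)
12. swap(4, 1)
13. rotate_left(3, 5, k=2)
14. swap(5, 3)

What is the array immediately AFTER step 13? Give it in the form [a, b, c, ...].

Answer: [4, 1, 0, 5, 2, 3]

Derivation:
After 1 (reverse(4, 5)): [5, 4, 3, 0, 1, 2]
After 2 (swap(4, 3)): [5, 4, 3, 1, 0, 2]
After 3 (swap(5, 3)): [5, 4, 3, 2, 0, 1]
After 4 (swap(5, 2)): [5, 4, 1, 2, 0, 3]
After 5 (reverse(2, 5)): [5, 4, 3, 0, 2, 1]
After 6 (swap(0, 4)): [2, 4, 3, 0, 5, 1]
After 7 (swap(4, 1)): [2, 5, 3, 0, 4, 1]
After 8 (rotate_left(1, 4, k=1)): [2, 3, 0, 4, 5, 1]
After 9 (rotate_left(0, 5, k=3)): [4, 5, 1, 2, 3, 0]
After 10 (reverse(1, 5)): [4, 0, 3, 2, 1, 5]
After 11 (swap(1, 2)): [4, 3, 0, 2, 1, 5]
After 12 (swap(4, 1)): [4, 1, 0, 2, 3, 5]
After 13 (rotate_left(3, 5, k=2)): [4, 1, 0, 5, 2, 3]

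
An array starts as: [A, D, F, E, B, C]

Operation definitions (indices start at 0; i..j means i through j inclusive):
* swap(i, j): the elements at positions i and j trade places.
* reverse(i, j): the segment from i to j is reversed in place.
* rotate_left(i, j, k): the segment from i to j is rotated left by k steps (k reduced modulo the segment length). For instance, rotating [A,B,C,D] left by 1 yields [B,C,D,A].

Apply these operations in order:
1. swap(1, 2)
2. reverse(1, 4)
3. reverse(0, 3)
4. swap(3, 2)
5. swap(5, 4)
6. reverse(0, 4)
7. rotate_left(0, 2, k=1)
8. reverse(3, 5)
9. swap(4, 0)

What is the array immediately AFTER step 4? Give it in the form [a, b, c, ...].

After 1 (swap(1, 2)): [A, F, D, E, B, C]
After 2 (reverse(1, 4)): [A, B, E, D, F, C]
After 3 (reverse(0, 3)): [D, E, B, A, F, C]
After 4 (swap(3, 2)): [D, E, A, B, F, C]

Answer: [D, E, A, B, F, C]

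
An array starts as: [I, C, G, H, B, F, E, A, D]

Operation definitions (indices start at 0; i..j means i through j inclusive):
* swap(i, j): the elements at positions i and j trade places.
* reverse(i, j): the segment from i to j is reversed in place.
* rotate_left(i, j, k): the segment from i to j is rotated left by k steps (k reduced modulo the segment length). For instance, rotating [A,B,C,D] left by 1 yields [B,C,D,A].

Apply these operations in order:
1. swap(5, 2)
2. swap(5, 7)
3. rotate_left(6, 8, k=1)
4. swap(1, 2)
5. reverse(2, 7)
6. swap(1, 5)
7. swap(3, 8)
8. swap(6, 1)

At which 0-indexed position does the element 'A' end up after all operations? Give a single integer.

Answer: 4

Derivation:
After 1 (swap(5, 2)): [I, C, F, H, B, G, E, A, D]
After 2 (swap(5, 7)): [I, C, F, H, B, A, E, G, D]
After 3 (rotate_left(6, 8, k=1)): [I, C, F, H, B, A, G, D, E]
After 4 (swap(1, 2)): [I, F, C, H, B, A, G, D, E]
After 5 (reverse(2, 7)): [I, F, D, G, A, B, H, C, E]
After 6 (swap(1, 5)): [I, B, D, G, A, F, H, C, E]
After 7 (swap(3, 8)): [I, B, D, E, A, F, H, C, G]
After 8 (swap(6, 1)): [I, H, D, E, A, F, B, C, G]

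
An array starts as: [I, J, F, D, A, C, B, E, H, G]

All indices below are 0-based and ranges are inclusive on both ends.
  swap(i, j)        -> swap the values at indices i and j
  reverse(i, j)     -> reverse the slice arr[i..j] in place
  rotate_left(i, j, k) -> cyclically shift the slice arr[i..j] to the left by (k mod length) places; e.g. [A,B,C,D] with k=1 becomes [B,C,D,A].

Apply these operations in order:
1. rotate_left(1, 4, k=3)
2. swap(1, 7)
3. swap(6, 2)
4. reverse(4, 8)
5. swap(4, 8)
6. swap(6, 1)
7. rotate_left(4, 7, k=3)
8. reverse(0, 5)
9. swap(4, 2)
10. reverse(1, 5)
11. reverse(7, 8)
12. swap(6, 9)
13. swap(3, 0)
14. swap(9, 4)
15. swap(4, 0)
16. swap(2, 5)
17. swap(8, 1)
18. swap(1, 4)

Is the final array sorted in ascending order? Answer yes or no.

Answer: yes

Derivation:
After 1 (rotate_left(1, 4, k=3)): [I, A, J, F, D, C, B, E, H, G]
After 2 (swap(1, 7)): [I, E, J, F, D, C, B, A, H, G]
After 3 (swap(6, 2)): [I, E, B, F, D, C, J, A, H, G]
After 4 (reverse(4, 8)): [I, E, B, F, H, A, J, C, D, G]
After 5 (swap(4, 8)): [I, E, B, F, D, A, J, C, H, G]
After 6 (swap(6, 1)): [I, J, B, F, D, A, E, C, H, G]
After 7 (rotate_left(4, 7, k=3)): [I, J, B, F, C, D, A, E, H, G]
After 8 (reverse(0, 5)): [D, C, F, B, J, I, A, E, H, G]
After 9 (swap(4, 2)): [D, C, J, B, F, I, A, E, H, G]
After 10 (reverse(1, 5)): [D, I, F, B, J, C, A, E, H, G]
After 11 (reverse(7, 8)): [D, I, F, B, J, C, A, H, E, G]
After 12 (swap(6, 9)): [D, I, F, B, J, C, G, H, E, A]
After 13 (swap(3, 0)): [B, I, F, D, J, C, G, H, E, A]
After 14 (swap(9, 4)): [B, I, F, D, A, C, G, H, E, J]
After 15 (swap(4, 0)): [A, I, F, D, B, C, G, H, E, J]
After 16 (swap(2, 5)): [A, I, C, D, B, F, G, H, E, J]
After 17 (swap(8, 1)): [A, E, C, D, B, F, G, H, I, J]
After 18 (swap(1, 4)): [A, B, C, D, E, F, G, H, I, J]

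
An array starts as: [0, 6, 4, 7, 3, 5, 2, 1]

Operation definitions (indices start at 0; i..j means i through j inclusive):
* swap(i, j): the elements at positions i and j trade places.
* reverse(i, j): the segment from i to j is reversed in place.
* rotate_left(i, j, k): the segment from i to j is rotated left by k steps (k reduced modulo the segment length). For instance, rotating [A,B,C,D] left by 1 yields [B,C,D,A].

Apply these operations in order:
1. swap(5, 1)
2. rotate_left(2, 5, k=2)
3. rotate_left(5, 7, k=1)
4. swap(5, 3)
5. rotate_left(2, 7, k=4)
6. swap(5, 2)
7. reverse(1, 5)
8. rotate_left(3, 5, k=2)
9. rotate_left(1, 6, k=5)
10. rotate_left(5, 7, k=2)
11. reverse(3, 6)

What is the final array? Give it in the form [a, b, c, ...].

Answer: [0, 4, 1, 7, 6, 5, 3, 2]

Derivation:
After 1 (swap(5, 1)): [0, 5, 4, 7, 3, 6, 2, 1]
After 2 (rotate_left(2, 5, k=2)): [0, 5, 3, 6, 4, 7, 2, 1]
After 3 (rotate_left(5, 7, k=1)): [0, 5, 3, 6, 4, 2, 1, 7]
After 4 (swap(5, 3)): [0, 5, 3, 2, 4, 6, 1, 7]
After 5 (rotate_left(2, 7, k=4)): [0, 5, 1, 7, 3, 2, 4, 6]
After 6 (swap(5, 2)): [0, 5, 2, 7, 3, 1, 4, 6]
After 7 (reverse(1, 5)): [0, 1, 3, 7, 2, 5, 4, 6]
After 8 (rotate_left(3, 5, k=2)): [0, 1, 3, 5, 7, 2, 4, 6]
After 9 (rotate_left(1, 6, k=5)): [0, 4, 1, 3, 5, 7, 2, 6]
After 10 (rotate_left(5, 7, k=2)): [0, 4, 1, 3, 5, 6, 7, 2]
After 11 (reverse(3, 6)): [0, 4, 1, 7, 6, 5, 3, 2]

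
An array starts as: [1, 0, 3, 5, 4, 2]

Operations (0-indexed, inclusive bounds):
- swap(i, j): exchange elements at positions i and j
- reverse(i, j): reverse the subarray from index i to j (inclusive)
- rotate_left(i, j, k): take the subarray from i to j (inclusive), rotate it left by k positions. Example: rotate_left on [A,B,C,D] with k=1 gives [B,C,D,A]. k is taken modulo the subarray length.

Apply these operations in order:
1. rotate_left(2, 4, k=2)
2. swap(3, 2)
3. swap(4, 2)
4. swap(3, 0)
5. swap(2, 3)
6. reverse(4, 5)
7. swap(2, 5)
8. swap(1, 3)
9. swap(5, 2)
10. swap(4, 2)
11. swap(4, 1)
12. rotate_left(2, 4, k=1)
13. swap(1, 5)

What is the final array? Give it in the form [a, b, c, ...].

After 1 (rotate_left(2, 4, k=2)): [1, 0, 4, 3, 5, 2]
After 2 (swap(3, 2)): [1, 0, 3, 4, 5, 2]
After 3 (swap(4, 2)): [1, 0, 5, 4, 3, 2]
After 4 (swap(3, 0)): [4, 0, 5, 1, 3, 2]
After 5 (swap(2, 3)): [4, 0, 1, 5, 3, 2]
After 6 (reverse(4, 5)): [4, 0, 1, 5, 2, 3]
After 7 (swap(2, 5)): [4, 0, 3, 5, 2, 1]
After 8 (swap(1, 3)): [4, 5, 3, 0, 2, 1]
After 9 (swap(5, 2)): [4, 5, 1, 0, 2, 3]
After 10 (swap(4, 2)): [4, 5, 2, 0, 1, 3]
After 11 (swap(4, 1)): [4, 1, 2, 0, 5, 3]
After 12 (rotate_left(2, 4, k=1)): [4, 1, 0, 5, 2, 3]
After 13 (swap(1, 5)): [4, 3, 0, 5, 2, 1]

Answer: [4, 3, 0, 5, 2, 1]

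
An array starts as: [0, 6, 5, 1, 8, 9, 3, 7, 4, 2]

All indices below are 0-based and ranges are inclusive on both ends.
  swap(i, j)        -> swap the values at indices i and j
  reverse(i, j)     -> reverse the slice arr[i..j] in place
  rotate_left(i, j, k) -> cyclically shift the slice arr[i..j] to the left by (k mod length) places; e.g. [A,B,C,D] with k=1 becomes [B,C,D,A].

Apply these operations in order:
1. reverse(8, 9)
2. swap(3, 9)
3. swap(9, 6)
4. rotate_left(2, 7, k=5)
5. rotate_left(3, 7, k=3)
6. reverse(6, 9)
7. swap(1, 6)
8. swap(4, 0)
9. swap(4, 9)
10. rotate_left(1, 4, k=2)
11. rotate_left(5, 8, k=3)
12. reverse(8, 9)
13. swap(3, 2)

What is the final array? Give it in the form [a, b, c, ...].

After 1 (reverse(8, 9)): [0, 6, 5, 1, 8, 9, 3, 7, 2, 4]
After 2 (swap(3, 9)): [0, 6, 5, 4, 8, 9, 3, 7, 2, 1]
After 3 (swap(9, 6)): [0, 6, 5, 4, 8, 9, 1, 7, 2, 3]
After 4 (rotate_left(2, 7, k=5)): [0, 6, 7, 5, 4, 8, 9, 1, 2, 3]
After 5 (rotate_left(3, 7, k=3)): [0, 6, 7, 9, 1, 5, 4, 8, 2, 3]
After 6 (reverse(6, 9)): [0, 6, 7, 9, 1, 5, 3, 2, 8, 4]
After 7 (swap(1, 6)): [0, 3, 7, 9, 1, 5, 6, 2, 8, 4]
After 8 (swap(4, 0)): [1, 3, 7, 9, 0, 5, 6, 2, 8, 4]
After 9 (swap(4, 9)): [1, 3, 7, 9, 4, 5, 6, 2, 8, 0]
After 10 (rotate_left(1, 4, k=2)): [1, 9, 4, 3, 7, 5, 6, 2, 8, 0]
After 11 (rotate_left(5, 8, k=3)): [1, 9, 4, 3, 7, 8, 5, 6, 2, 0]
After 12 (reverse(8, 9)): [1, 9, 4, 3, 7, 8, 5, 6, 0, 2]
After 13 (swap(3, 2)): [1, 9, 3, 4, 7, 8, 5, 6, 0, 2]

Answer: [1, 9, 3, 4, 7, 8, 5, 6, 0, 2]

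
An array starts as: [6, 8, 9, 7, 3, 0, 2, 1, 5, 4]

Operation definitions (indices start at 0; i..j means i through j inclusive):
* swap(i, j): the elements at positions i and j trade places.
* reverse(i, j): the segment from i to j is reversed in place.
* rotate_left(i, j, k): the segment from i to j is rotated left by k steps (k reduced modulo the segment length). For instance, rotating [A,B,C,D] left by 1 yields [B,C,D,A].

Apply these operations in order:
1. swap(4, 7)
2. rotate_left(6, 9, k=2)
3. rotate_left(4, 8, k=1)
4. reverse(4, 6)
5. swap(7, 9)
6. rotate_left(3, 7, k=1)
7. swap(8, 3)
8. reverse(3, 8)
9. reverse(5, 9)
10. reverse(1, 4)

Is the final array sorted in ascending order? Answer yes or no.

After 1 (swap(4, 7)): [6, 8, 9, 7, 1, 0, 2, 3, 5, 4]
After 2 (rotate_left(6, 9, k=2)): [6, 8, 9, 7, 1, 0, 5, 4, 2, 3]
After 3 (rotate_left(4, 8, k=1)): [6, 8, 9, 7, 0, 5, 4, 2, 1, 3]
After 4 (reverse(4, 6)): [6, 8, 9, 7, 4, 5, 0, 2, 1, 3]
After 5 (swap(7, 9)): [6, 8, 9, 7, 4, 5, 0, 3, 1, 2]
After 6 (rotate_left(3, 7, k=1)): [6, 8, 9, 4, 5, 0, 3, 7, 1, 2]
After 7 (swap(8, 3)): [6, 8, 9, 1, 5, 0, 3, 7, 4, 2]
After 8 (reverse(3, 8)): [6, 8, 9, 4, 7, 3, 0, 5, 1, 2]
After 9 (reverse(5, 9)): [6, 8, 9, 4, 7, 2, 1, 5, 0, 3]
After 10 (reverse(1, 4)): [6, 7, 4, 9, 8, 2, 1, 5, 0, 3]

Answer: no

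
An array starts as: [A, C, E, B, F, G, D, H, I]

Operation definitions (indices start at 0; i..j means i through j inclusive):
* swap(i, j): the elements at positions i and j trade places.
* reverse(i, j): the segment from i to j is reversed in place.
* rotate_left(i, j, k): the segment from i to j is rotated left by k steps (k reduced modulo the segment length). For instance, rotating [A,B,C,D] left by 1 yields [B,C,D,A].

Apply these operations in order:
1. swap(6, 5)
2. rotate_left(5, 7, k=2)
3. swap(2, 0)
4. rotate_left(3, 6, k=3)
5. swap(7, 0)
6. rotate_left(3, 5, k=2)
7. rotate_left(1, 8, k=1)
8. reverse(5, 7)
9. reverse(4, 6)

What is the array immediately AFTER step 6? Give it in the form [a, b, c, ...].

Answer: [G, C, A, F, D, B, H, E, I]

Derivation:
After 1 (swap(6, 5)): [A, C, E, B, F, D, G, H, I]
After 2 (rotate_left(5, 7, k=2)): [A, C, E, B, F, H, D, G, I]
After 3 (swap(2, 0)): [E, C, A, B, F, H, D, G, I]
After 4 (rotate_left(3, 6, k=3)): [E, C, A, D, B, F, H, G, I]
After 5 (swap(7, 0)): [G, C, A, D, B, F, H, E, I]
After 6 (rotate_left(3, 5, k=2)): [G, C, A, F, D, B, H, E, I]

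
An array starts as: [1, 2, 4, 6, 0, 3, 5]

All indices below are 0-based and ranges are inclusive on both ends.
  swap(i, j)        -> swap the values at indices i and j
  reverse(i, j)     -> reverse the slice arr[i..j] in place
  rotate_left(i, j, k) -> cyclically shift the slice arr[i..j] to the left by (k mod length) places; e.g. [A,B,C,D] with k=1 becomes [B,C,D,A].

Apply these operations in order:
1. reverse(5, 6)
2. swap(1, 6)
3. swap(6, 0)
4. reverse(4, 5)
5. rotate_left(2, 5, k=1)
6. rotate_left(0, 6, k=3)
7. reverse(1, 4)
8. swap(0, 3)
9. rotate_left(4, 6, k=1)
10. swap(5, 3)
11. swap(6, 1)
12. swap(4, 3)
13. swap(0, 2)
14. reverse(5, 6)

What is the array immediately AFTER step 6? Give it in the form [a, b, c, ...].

Answer: [5, 0, 4, 1, 2, 3, 6]

Derivation:
After 1 (reverse(5, 6)): [1, 2, 4, 6, 0, 5, 3]
After 2 (swap(1, 6)): [1, 3, 4, 6, 0, 5, 2]
After 3 (swap(6, 0)): [2, 3, 4, 6, 0, 5, 1]
After 4 (reverse(4, 5)): [2, 3, 4, 6, 5, 0, 1]
After 5 (rotate_left(2, 5, k=1)): [2, 3, 6, 5, 0, 4, 1]
After 6 (rotate_left(0, 6, k=3)): [5, 0, 4, 1, 2, 3, 6]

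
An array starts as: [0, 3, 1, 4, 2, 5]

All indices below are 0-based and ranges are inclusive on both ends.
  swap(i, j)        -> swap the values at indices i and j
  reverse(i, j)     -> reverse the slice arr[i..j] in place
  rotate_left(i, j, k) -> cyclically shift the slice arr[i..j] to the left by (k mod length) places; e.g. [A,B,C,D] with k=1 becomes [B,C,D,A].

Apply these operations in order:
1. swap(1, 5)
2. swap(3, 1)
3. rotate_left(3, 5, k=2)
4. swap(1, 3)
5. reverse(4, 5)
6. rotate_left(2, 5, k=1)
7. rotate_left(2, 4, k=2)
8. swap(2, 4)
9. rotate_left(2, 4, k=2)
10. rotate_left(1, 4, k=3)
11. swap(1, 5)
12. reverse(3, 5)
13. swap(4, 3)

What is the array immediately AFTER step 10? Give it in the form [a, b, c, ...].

After 1 (swap(1, 5)): [0, 5, 1, 4, 2, 3]
After 2 (swap(3, 1)): [0, 4, 1, 5, 2, 3]
After 3 (rotate_left(3, 5, k=2)): [0, 4, 1, 3, 5, 2]
After 4 (swap(1, 3)): [0, 3, 1, 4, 5, 2]
After 5 (reverse(4, 5)): [0, 3, 1, 4, 2, 5]
After 6 (rotate_left(2, 5, k=1)): [0, 3, 4, 2, 5, 1]
After 7 (rotate_left(2, 4, k=2)): [0, 3, 5, 4, 2, 1]
After 8 (swap(2, 4)): [0, 3, 2, 4, 5, 1]
After 9 (rotate_left(2, 4, k=2)): [0, 3, 5, 2, 4, 1]
After 10 (rotate_left(1, 4, k=3)): [0, 4, 3, 5, 2, 1]

Answer: [0, 4, 3, 5, 2, 1]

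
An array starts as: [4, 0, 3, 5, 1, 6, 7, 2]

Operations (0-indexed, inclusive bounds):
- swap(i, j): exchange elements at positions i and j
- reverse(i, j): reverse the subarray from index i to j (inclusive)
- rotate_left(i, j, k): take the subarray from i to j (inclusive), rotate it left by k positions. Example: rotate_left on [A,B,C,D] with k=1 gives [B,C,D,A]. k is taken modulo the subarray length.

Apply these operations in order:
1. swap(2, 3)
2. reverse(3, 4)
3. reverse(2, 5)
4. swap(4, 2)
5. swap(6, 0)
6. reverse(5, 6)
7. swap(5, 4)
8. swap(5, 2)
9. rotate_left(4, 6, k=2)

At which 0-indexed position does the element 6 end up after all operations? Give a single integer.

Answer: 2

Derivation:
After 1 (swap(2, 3)): [4, 0, 5, 3, 1, 6, 7, 2]
After 2 (reverse(3, 4)): [4, 0, 5, 1, 3, 6, 7, 2]
After 3 (reverse(2, 5)): [4, 0, 6, 3, 1, 5, 7, 2]
After 4 (swap(4, 2)): [4, 0, 1, 3, 6, 5, 7, 2]
After 5 (swap(6, 0)): [7, 0, 1, 3, 6, 5, 4, 2]
After 6 (reverse(5, 6)): [7, 0, 1, 3, 6, 4, 5, 2]
After 7 (swap(5, 4)): [7, 0, 1, 3, 4, 6, 5, 2]
After 8 (swap(5, 2)): [7, 0, 6, 3, 4, 1, 5, 2]
After 9 (rotate_left(4, 6, k=2)): [7, 0, 6, 3, 5, 4, 1, 2]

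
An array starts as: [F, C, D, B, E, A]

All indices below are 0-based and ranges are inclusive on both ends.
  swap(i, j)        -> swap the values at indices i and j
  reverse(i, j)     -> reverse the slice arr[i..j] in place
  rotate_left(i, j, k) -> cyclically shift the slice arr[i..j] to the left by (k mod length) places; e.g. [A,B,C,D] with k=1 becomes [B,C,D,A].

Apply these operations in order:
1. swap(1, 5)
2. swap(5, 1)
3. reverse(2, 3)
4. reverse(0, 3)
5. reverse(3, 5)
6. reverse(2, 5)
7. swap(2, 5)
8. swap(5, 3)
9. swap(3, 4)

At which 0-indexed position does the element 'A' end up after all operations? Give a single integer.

After 1 (swap(1, 5)): [F, A, D, B, E, C]
After 2 (swap(5, 1)): [F, C, D, B, E, A]
After 3 (reverse(2, 3)): [F, C, B, D, E, A]
After 4 (reverse(0, 3)): [D, B, C, F, E, A]
After 5 (reverse(3, 5)): [D, B, C, A, E, F]
After 6 (reverse(2, 5)): [D, B, F, E, A, C]
After 7 (swap(2, 5)): [D, B, C, E, A, F]
After 8 (swap(5, 3)): [D, B, C, F, A, E]
After 9 (swap(3, 4)): [D, B, C, A, F, E]

Answer: 3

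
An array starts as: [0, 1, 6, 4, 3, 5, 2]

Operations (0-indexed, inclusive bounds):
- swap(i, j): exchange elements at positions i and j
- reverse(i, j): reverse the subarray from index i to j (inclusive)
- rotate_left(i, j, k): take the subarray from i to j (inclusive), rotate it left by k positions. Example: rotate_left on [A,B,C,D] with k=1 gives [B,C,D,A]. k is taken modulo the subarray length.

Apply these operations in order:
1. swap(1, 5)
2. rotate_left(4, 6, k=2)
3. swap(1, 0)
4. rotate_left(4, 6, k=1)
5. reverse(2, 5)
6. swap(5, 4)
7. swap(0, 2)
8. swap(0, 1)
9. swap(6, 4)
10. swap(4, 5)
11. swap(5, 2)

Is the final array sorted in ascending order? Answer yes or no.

Answer: yes

Derivation:
After 1 (swap(1, 5)): [0, 5, 6, 4, 3, 1, 2]
After 2 (rotate_left(4, 6, k=2)): [0, 5, 6, 4, 2, 3, 1]
After 3 (swap(1, 0)): [5, 0, 6, 4, 2, 3, 1]
After 4 (rotate_left(4, 6, k=1)): [5, 0, 6, 4, 3, 1, 2]
After 5 (reverse(2, 5)): [5, 0, 1, 3, 4, 6, 2]
After 6 (swap(5, 4)): [5, 0, 1, 3, 6, 4, 2]
After 7 (swap(0, 2)): [1, 0, 5, 3, 6, 4, 2]
After 8 (swap(0, 1)): [0, 1, 5, 3, 6, 4, 2]
After 9 (swap(6, 4)): [0, 1, 5, 3, 2, 4, 6]
After 10 (swap(4, 5)): [0, 1, 5, 3, 4, 2, 6]
After 11 (swap(5, 2)): [0, 1, 2, 3, 4, 5, 6]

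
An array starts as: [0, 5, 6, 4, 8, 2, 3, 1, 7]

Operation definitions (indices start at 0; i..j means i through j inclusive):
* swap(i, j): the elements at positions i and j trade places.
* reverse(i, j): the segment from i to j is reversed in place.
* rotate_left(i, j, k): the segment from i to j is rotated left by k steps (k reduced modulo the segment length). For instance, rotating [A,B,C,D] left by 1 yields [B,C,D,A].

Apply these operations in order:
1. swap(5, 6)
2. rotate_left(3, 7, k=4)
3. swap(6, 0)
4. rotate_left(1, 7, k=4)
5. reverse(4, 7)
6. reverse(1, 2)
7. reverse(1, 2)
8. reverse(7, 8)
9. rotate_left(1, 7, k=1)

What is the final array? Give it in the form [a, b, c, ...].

Answer: [3, 0, 2, 4, 1, 6, 7, 8, 5]

Derivation:
After 1 (swap(5, 6)): [0, 5, 6, 4, 8, 3, 2, 1, 7]
After 2 (rotate_left(3, 7, k=4)): [0, 5, 6, 1, 4, 8, 3, 2, 7]
After 3 (swap(6, 0)): [3, 5, 6, 1, 4, 8, 0, 2, 7]
After 4 (rotate_left(1, 7, k=4)): [3, 8, 0, 2, 5, 6, 1, 4, 7]
After 5 (reverse(4, 7)): [3, 8, 0, 2, 4, 1, 6, 5, 7]
After 6 (reverse(1, 2)): [3, 0, 8, 2, 4, 1, 6, 5, 7]
After 7 (reverse(1, 2)): [3, 8, 0, 2, 4, 1, 6, 5, 7]
After 8 (reverse(7, 8)): [3, 8, 0, 2, 4, 1, 6, 7, 5]
After 9 (rotate_left(1, 7, k=1)): [3, 0, 2, 4, 1, 6, 7, 8, 5]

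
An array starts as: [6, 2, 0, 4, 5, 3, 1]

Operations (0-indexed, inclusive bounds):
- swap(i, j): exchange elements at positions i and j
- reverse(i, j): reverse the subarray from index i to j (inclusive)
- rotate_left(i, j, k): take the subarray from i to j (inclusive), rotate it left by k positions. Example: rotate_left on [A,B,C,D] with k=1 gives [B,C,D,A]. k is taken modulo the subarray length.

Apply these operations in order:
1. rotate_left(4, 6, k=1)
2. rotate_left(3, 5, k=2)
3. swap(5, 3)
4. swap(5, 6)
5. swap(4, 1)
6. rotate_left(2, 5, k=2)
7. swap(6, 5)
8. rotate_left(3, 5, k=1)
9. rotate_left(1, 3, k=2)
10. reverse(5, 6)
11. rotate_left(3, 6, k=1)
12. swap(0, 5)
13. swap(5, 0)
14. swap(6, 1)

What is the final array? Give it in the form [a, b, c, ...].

Answer: [6, 2, 4, 1, 3, 5, 0]

Derivation:
After 1 (rotate_left(4, 6, k=1)): [6, 2, 0, 4, 3, 1, 5]
After 2 (rotate_left(3, 5, k=2)): [6, 2, 0, 1, 4, 3, 5]
After 3 (swap(5, 3)): [6, 2, 0, 3, 4, 1, 5]
After 4 (swap(5, 6)): [6, 2, 0, 3, 4, 5, 1]
After 5 (swap(4, 1)): [6, 4, 0, 3, 2, 5, 1]
After 6 (rotate_left(2, 5, k=2)): [6, 4, 2, 5, 0, 3, 1]
After 7 (swap(6, 5)): [6, 4, 2, 5, 0, 1, 3]
After 8 (rotate_left(3, 5, k=1)): [6, 4, 2, 0, 1, 5, 3]
After 9 (rotate_left(1, 3, k=2)): [6, 0, 4, 2, 1, 5, 3]
After 10 (reverse(5, 6)): [6, 0, 4, 2, 1, 3, 5]
After 11 (rotate_left(3, 6, k=1)): [6, 0, 4, 1, 3, 5, 2]
After 12 (swap(0, 5)): [5, 0, 4, 1, 3, 6, 2]
After 13 (swap(5, 0)): [6, 0, 4, 1, 3, 5, 2]
After 14 (swap(6, 1)): [6, 2, 4, 1, 3, 5, 0]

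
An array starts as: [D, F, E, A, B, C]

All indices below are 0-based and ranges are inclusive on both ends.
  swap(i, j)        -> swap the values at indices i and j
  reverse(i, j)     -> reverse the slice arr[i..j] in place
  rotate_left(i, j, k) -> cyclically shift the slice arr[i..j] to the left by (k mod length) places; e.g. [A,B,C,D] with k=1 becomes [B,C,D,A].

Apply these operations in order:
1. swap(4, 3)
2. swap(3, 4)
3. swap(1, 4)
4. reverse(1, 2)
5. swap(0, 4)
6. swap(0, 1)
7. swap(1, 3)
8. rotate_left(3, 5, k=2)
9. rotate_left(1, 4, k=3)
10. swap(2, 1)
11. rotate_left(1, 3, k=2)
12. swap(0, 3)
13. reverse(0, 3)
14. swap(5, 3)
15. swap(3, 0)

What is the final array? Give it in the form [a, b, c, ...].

Answer: [D, A, B, E, C, F]

Derivation:
After 1 (swap(4, 3)): [D, F, E, B, A, C]
After 2 (swap(3, 4)): [D, F, E, A, B, C]
After 3 (swap(1, 4)): [D, B, E, A, F, C]
After 4 (reverse(1, 2)): [D, E, B, A, F, C]
After 5 (swap(0, 4)): [F, E, B, A, D, C]
After 6 (swap(0, 1)): [E, F, B, A, D, C]
After 7 (swap(1, 3)): [E, A, B, F, D, C]
After 8 (rotate_left(3, 5, k=2)): [E, A, B, C, F, D]
After 9 (rotate_left(1, 4, k=3)): [E, F, A, B, C, D]
After 10 (swap(2, 1)): [E, A, F, B, C, D]
After 11 (rotate_left(1, 3, k=2)): [E, B, A, F, C, D]
After 12 (swap(0, 3)): [F, B, A, E, C, D]
After 13 (reverse(0, 3)): [E, A, B, F, C, D]
After 14 (swap(5, 3)): [E, A, B, D, C, F]
After 15 (swap(3, 0)): [D, A, B, E, C, F]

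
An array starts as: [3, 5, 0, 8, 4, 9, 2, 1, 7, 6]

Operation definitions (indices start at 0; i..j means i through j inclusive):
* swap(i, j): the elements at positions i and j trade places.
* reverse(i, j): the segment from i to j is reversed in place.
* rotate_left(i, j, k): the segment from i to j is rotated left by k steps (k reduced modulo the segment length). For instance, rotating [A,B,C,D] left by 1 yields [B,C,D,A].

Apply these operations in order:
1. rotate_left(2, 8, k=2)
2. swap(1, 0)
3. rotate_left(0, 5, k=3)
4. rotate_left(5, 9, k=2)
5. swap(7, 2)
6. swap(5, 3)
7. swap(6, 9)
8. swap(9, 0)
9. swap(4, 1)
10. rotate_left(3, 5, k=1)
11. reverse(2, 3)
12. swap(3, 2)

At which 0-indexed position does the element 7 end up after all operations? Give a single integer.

Answer: 6

Derivation:
After 1 (rotate_left(2, 8, k=2)): [3, 5, 4, 9, 2, 1, 7, 0, 8, 6]
After 2 (swap(1, 0)): [5, 3, 4, 9, 2, 1, 7, 0, 8, 6]
After 3 (rotate_left(0, 5, k=3)): [9, 2, 1, 5, 3, 4, 7, 0, 8, 6]
After 4 (rotate_left(5, 9, k=2)): [9, 2, 1, 5, 3, 0, 8, 6, 4, 7]
After 5 (swap(7, 2)): [9, 2, 6, 5, 3, 0, 8, 1, 4, 7]
After 6 (swap(5, 3)): [9, 2, 6, 0, 3, 5, 8, 1, 4, 7]
After 7 (swap(6, 9)): [9, 2, 6, 0, 3, 5, 7, 1, 4, 8]
After 8 (swap(9, 0)): [8, 2, 6, 0, 3, 5, 7, 1, 4, 9]
After 9 (swap(4, 1)): [8, 3, 6, 0, 2, 5, 7, 1, 4, 9]
After 10 (rotate_left(3, 5, k=1)): [8, 3, 6, 2, 5, 0, 7, 1, 4, 9]
After 11 (reverse(2, 3)): [8, 3, 2, 6, 5, 0, 7, 1, 4, 9]
After 12 (swap(3, 2)): [8, 3, 6, 2, 5, 0, 7, 1, 4, 9]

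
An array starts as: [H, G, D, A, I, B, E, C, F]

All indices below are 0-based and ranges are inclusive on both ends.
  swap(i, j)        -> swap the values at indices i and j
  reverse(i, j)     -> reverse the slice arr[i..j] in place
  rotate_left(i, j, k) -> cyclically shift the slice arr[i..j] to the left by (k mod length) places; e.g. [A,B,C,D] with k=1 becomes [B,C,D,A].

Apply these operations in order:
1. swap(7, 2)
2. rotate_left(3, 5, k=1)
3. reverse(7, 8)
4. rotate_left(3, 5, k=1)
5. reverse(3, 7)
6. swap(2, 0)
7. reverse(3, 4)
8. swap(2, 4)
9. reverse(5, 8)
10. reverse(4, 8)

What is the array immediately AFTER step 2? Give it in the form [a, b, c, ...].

After 1 (swap(7, 2)): [H, G, C, A, I, B, E, D, F]
After 2 (rotate_left(3, 5, k=1)): [H, G, C, I, B, A, E, D, F]

Answer: [H, G, C, I, B, A, E, D, F]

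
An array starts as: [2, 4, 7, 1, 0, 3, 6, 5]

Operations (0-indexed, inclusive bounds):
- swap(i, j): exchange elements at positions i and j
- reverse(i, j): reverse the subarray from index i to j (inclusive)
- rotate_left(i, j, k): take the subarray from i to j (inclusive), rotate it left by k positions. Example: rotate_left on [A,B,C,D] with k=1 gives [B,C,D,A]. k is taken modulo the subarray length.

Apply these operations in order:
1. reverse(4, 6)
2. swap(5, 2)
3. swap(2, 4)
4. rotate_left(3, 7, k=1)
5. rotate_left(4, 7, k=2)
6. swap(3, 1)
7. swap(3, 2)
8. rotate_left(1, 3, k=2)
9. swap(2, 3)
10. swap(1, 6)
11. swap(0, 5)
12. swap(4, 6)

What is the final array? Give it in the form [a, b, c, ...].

Answer: [1, 7, 4, 3, 6, 2, 5, 0]

Derivation:
After 1 (reverse(4, 6)): [2, 4, 7, 1, 6, 3, 0, 5]
After 2 (swap(5, 2)): [2, 4, 3, 1, 6, 7, 0, 5]
After 3 (swap(2, 4)): [2, 4, 6, 1, 3, 7, 0, 5]
After 4 (rotate_left(3, 7, k=1)): [2, 4, 6, 3, 7, 0, 5, 1]
After 5 (rotate_left(4, 7, k=2)): [2, 4, 6, 3, 5, 1, 7, 0]
After 6 (swap(3, 1)): [2, 3, 6, 4, 5, 1, 7, 0]
After 7 (swap(3, 2)): [2, 3, 4, 6, 5, 1, 7, 0]
After 8 (rotate_left(1, 3, k=2)): [2, 6, 3, 4, 5, 1, 7, 0]
After 9 (swap(2, 3)): [2, 6, 4, 3, 5, 1, 7, 0]
After 10 (swap(1, 6)): [2, 7, 4, 3, 5, 1, 6, 0]
After 11 (swap(0, 5)): [1, 7, 4, 3, 5, 2, 6, 0]
After 12 (swap(4, 6)): [1, 7, 4, 3, 6, 2, 5, 0]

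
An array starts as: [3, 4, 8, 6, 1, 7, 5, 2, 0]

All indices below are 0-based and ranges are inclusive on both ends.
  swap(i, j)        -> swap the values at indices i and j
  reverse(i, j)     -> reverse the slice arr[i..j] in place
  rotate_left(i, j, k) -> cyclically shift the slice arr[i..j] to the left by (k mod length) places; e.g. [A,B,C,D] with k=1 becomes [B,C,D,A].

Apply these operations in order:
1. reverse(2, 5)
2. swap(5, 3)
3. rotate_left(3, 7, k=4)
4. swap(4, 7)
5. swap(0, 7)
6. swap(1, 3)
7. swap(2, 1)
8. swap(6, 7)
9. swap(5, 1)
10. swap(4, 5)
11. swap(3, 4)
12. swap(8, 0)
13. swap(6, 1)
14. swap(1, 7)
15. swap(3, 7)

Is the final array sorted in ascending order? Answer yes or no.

Answer: yes

Derivation:
After 1 (reverse(2, 5)): [3, 4, 7, 1, 6, 8, 5, 2, 0]
After 2 (swap(5, 3)): [3, 4, 7, 8, 6, 1, 5, 2, 0]
After 3 (rotate_left(3, 7, k=4)): [3, 4, 7, 2, 8, 6, 1, 5, 0]
After 4 (swap(4, 7)): [3, 4, 7, 2, 5, 6, 1, 8, 0]
After 5 (swap(0, 7)): [8, 4, 7, 2, 5, 6, 1, 3, 0]
After 6 (swap(1, 3)): [8, 2, 7, 4, 5, 6, 1, 3, 0]
After 7 (swap(2, 1)): [8, 7, 2, 4, 5, 6, 1, 3, 0]
After 8 (swap(6, 7)): [8, 7, 2, 4, 5, 6, 3, 1, 0]
After 9 (swap(5, 1)): [8, 6, 2, 4, 5, 7, 3, 1, 0]
After 10 (swap(4, 5)): [8, 6, 2, 4, 7, 5, 3, 1, 0]
After 11 (swap(3, 4)): [8, 6, 2, 7, 4, 5, 3, 1, 0]
After 12 (swap(8, 0)): [0, 6, 2, 7, 4, 5, 3, 1, 8]
After 13 (swap(6, 1)): [0, 3, 2, 7, 4, 5, 6, 1, 8]
After 14 (swap(1, 7)): [0, 1, 2, 7, 4, 5, 6, 3, 8]
After 15 (swap(3, 7)): [0, 1, 2, 3, 4, 5, 6, 7, 8]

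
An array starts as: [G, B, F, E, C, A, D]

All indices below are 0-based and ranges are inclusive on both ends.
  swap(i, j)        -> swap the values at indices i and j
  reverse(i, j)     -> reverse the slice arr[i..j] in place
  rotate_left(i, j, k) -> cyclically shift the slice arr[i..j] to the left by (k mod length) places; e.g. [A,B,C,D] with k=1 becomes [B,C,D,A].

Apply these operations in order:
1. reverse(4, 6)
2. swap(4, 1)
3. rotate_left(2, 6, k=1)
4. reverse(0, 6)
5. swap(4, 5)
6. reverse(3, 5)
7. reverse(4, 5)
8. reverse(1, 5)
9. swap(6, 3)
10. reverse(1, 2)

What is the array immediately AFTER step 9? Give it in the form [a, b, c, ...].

Answer: [F, D, B, G, A, C, E]

Derivation:
After 1 (reverse(4, 6)): [G, B, F, E, D, A, C]
After 2 (swap(4, 1)): [G, D, F, E, B, A, C]
After 3 (rotate_left(2, 6, k=1)): [G, D, E, B, A, C, F]
After 4 (reverse(0, 6)): [F, C, A, B, E, D, G]
After 5 (swap(4, 5)): [F, C, A, B, D, E, G]
After 6 (reverse(3, 5)): [F, C, A, E, D, B, G]
After 7 (reverse(4, 5)): [F, C, A, E, B, D, G]
After 8 (reverse(1, 5)): [F, D, B, E, A, C, G]
After 9 (swap(6, 3)): [F, D, B, G, A, C, E]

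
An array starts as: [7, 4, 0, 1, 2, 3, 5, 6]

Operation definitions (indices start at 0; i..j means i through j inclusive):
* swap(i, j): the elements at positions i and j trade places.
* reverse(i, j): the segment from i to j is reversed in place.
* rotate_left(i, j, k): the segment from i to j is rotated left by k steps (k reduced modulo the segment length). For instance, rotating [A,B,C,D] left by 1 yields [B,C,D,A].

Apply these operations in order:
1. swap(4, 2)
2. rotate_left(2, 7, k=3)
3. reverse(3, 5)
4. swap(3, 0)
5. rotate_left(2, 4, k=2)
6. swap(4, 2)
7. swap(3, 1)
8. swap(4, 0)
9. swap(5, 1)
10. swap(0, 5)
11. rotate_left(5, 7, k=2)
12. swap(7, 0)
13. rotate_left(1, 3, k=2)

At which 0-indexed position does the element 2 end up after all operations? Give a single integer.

After 1 (swap(4, 2)): [7, 4, 2, 1, 0, 3, 5, 6]
After 2 (rotate_left(2, 7, k=3)): [7, 4, 3, 5, 6, 2, 1, 0]
After 3 (reverse(3, 5)): [7, 4, 3, 2, 6, 5, 1, 0]
After 4 (swap(3, 0)): [2, 4, 3, 7, 6, 5, 1, 0]
After 5 (rotate_left(2, 4, k=2)): [2, 4, 6, 3, 7, 5, 1, 0]
After 6 (swap(4, 2)): [2, 4, 7, 3, 6, 5, 1, 0]
After 7 (swap(3, 1)): [2, 3, 7, 4, 6, 5, 1, 0]
After 8 (swap(4, 0)): [6, 3, 7, 4, 2, 5, 1, 0]
After 9 (swap(5, 1)): [6, 5, 7, 4, 2, 3, 1, 0]
After 10 (swap(0, 5)): [3, 5, 7, 4, 2, 6, 1, 0]
After 11 (rotate_left(5, 7, k=2)): [3, 5, 7, 4, 2, 0, 6, 1]
After 12 (swap(7, 0)): [1, 5, 7, 4, 2, 0, 6, 3]
After 13 (rotate_left(1, 3, k=2)): [1, 4, 5, 7, 2, 0, 6, 3]

Answer: 4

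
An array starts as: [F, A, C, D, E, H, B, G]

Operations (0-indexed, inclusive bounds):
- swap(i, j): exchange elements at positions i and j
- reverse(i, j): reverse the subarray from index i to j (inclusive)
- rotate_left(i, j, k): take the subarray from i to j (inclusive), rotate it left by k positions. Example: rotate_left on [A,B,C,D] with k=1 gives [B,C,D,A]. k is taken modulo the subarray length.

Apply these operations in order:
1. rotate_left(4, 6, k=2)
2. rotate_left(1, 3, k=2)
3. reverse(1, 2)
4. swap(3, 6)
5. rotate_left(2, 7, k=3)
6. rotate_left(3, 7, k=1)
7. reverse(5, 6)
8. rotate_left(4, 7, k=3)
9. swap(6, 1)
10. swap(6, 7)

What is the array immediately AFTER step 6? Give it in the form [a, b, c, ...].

Answer: [F, A, E, G, D, H, B, C]

Derivation:
After 1 (rotate_left(4, 6, k=2)): [F, A, C, D, B, E, H, G]
After 2 (rotate_left(1, 3, k=2)): [F, D, A, C, B, E, H, G]
After 3 (reverse(1, 2)): [F, A, D, C, B, E, H, G]
After 4 (swap(3, 6)): [F, A, D, H, B, E, C, G]
After 5 (rotate_left(2, 7, k=3)): [F, A, E, C, G, D, H, B]
After 6 (rotate_left(3, 7, k=1)): [F, A, E, G, D, H, B, C]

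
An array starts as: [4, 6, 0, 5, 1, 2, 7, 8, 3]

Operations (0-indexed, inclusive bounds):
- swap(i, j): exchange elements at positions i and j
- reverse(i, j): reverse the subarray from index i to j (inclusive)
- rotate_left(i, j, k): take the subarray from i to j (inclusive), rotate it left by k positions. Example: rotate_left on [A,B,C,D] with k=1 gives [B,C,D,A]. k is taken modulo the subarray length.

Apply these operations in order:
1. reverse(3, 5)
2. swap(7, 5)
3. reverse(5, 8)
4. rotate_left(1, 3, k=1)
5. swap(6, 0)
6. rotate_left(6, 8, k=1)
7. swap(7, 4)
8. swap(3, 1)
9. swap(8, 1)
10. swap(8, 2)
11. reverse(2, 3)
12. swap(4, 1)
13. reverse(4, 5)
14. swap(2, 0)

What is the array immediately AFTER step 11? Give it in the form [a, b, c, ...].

Answer: [5, 4, 0, 6, 8, 3, 7, 1, 2]

Derivation:
After 1 (reverse(3, 5)): [4, 6, 0, 2, 1, 5, 7, 8, 3]
After 2 (swap(7, 5)): [4, 6, 0, 2, 1, 8, 7, 5, 3]
After 3 (reverse(5, 8)): [4, 6, 0, 2, 1, 3, 5, 7, 8]
After 4 (rotate_left(1, 3, k=1)): [4, 0, 2, 6, 1, 3, 5, 7, 8]
After 5 (swap(6, 0)): [5, 0, 2, 6, 1, 3, 4, 7, 8]
After 6 (rotate_left(6, 8, k=1)): [5, 0, 2, 6, 1, 3, 7, 8, 4]
After 7 (swap(7, 4)): [5, 0, 2, 6, 8, 3, 7, 1, 4]
After 8 (swap(3, 1)): [5, 6, 2, 0, 8, 3, 7, 1, 4]
After 9 (swap(8, 1)): [5, 4, 2, 0, 8, 3, 7, 1, 6]
After 10 (swap(8, 2)): [5, 4, 6, 0, 8, 3, 7, 1, 2]
After 11 (reverse(2, 3)): [5, 4, 0, 6, 8, 3, 7, 1, 2]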